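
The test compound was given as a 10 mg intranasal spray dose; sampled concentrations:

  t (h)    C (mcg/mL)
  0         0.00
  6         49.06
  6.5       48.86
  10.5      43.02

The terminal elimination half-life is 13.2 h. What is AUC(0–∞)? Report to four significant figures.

AUC = 1175 mcg/mL·h

Trapezoidal AUC_0→10.5:
  [0→6]: (0.00+49.06)/2 × 6 = 147.18
  [6→6.5]: (49.06+48.86)/2 × 0.5 = 24.48
  [6.5→10.5]: (48.86+43.02)/2 × 4 = 183.76
  Sum = 355.42 mcg/mL·h
k_e = ln2 / t½ = 0.693147 / 13.2 = 0.0525 h^-1
Extrapolated tail: C_last / k_e = 43.02 / 0.0525 = 819.429
AUC_0→∞ = 355.42 + 819.429 = 1174.849 mcg/mL·h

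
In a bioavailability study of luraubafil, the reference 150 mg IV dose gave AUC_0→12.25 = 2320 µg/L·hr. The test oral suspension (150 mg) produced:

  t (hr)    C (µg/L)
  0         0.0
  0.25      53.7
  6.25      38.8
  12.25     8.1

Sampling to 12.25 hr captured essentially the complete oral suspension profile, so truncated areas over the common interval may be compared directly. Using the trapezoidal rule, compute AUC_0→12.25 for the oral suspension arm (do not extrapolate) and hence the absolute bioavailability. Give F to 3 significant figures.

Trapezoidal AUC_0→12.25 (oral suspension):
  [0→0.25]: (0.0+53.7)/2 × 0.25 = 6.7125
  [0.25→6.25]: (53.7+38.8)/2 × 6 = 277.5
  [6.25→12.25]: (38.8+8.1)/2 × 6 = 140.7
  Sum = 424.9125 µg/L·hr
F = (AUC_ev/D_ev)/(AUC_iv/D_iv) = (424.9125/150)/(2320/150) = 2.83275/15.4667 = 0.1832

F = 0.183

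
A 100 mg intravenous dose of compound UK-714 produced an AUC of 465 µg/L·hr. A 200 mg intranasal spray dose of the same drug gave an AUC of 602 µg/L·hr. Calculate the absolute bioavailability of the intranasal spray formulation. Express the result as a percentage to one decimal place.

F = (AUC_ev / D_ev) / (AUC_iv / D_iv)
  = (602/200) / (465/100)
  = 3.01 / 4.65 = 0.6473
  = 64.73%

F = 64.7%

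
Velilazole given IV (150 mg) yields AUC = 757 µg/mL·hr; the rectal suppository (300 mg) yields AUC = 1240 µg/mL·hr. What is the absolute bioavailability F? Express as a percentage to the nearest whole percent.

F = 82%

F = (AUC_ev / D_ev) / (AUC_iv / D_iv)
  = (1240/300) / (757/150)
  = 4.13333 / 5.04667 = 0.8190
  = 81.90%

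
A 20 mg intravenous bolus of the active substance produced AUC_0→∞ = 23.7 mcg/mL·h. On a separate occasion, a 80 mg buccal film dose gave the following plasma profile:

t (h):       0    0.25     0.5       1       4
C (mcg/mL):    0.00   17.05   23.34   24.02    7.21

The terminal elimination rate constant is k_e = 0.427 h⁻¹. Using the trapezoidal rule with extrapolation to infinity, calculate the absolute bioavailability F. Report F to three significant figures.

Trapezoidal AUC_0→4 (buccal film):
  [0→0.25]: (0.00+17.05)/2 × 0.25 = 2.13125
  [0.25→0.5]: (17.05+23.34)/2 × 0.25 = 5.04875
  [0.5→1]: (23.34+24.02)/2 × 0.5 = 11.84
  [1→4]: (24.02+7.21)/2 × 3 = 46.845
  Sum = 65.865 mcg/mL·h
Tail: C_last/k_e = 7.21/0.427 = 16.885
AUC_0→∞ (buccal film) = 65.865 + 16.885 = 82.75 mcg/mL·h
F = (AUC_ev/D_ev)/(AUC_iv/D_iv) = (82.75/80)/(23.7/20) = 1.034375/1.185 = 0.8729

F = 0.873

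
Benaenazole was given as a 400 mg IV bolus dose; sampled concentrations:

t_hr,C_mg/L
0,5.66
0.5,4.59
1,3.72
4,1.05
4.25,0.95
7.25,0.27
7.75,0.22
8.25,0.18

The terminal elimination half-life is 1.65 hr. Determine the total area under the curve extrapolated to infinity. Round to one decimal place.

AUC = 14.5 mg/L·hr

Trapezoidal AUC_0→8.25:
  [0→0.5]: (5.66+4.59)/2 × 0.5 = 2.5625
  [0.5→1]: (4.59+3.72)/2 × 0.5 = 2.0775
  [1→4]: (3.72+1.05)/2 × 3 = 7.155
  [4→4.25]: (1.05+0.95)/2 × 0.25 = 0.25
  [4.25→7.25]: (0.95+0.27)/2 × 3 = 1.83
  [7.25→7.75]: (0.27+0.22)/2 × 0.5 = 0.1225
  [7.75→8.25]: (0.22+0.18)/2 × 0.5 = 0.1
  Sum = 14.0975 mg/L·hr
k_e = ln2 / t½ = 0.693147 / 1.65 = 0.4201 hr^-1
Extrapolated tail: C_last / k_e = 0.18 / 0.4201 = 0.428
AUC_0→∞ = 14.0975 + 0.428 = 14.5255 mg/L·hr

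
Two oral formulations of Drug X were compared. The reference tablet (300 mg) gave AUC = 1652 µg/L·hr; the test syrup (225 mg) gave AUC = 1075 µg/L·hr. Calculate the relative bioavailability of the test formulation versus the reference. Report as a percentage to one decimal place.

F_rel = (AUC_test/D_test) / (AUC_ref/D_ref)
      = (1075/225) / (1652/300)
      = 4.77778 / 5.50667 = 0.8676 = 86.76%

F_rel = 86.8%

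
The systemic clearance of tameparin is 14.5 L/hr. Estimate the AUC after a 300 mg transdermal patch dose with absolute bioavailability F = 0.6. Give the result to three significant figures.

AUC = 12.4 mg/L·hr

AUC_0→∞ = F × Dose / CL
        = 0.6 × 300 / 14.5 = 12.4138 mg/L·hr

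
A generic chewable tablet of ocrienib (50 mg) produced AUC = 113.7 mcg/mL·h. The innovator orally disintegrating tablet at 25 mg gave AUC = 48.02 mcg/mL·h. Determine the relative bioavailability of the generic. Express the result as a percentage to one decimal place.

F_rel = (AUC_test/D_test) / (AUC_ref/D_ref)
      = (113.7/50) / (48.02/25)
      = 2.274 / 1.9208 = 1.1839 = 118.39%

F_rel = 118.4%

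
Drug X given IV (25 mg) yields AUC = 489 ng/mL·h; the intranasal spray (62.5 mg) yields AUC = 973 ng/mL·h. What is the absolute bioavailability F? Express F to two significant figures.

F = (AUC_ev / D_ev) / (AUC_iv / D_iv)
  = (973/62.5) / (489/25)
  = 15.568 / 19.56 = 0.7959

F = 0.80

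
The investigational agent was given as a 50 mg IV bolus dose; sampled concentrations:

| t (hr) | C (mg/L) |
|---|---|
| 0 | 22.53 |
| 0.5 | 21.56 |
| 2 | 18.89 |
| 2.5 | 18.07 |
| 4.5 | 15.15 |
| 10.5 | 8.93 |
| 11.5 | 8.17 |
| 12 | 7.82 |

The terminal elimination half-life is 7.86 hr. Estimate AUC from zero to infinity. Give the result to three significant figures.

AUC = 257 mg/L·hr

Trapezoidal AUC_0→12:
  [0→0.5]: (22.53+21.56)/2 × 0.5 = 11.0225
  [0.5→2]: (21.56+18.89)/2 × 1.5 = 30.3375
  [2→2.5]: (18.89+18.07)/2 × 0.5 = 9.24
  [2.5→4.5]: (18.07+15.15)/2 × 2 = 33.22
  [4.5→10.5]: (15.15+8.93)/2 × 6 = 72.24
  [10.5→11.5]: (8.93+8.17)/2 × 1 = 8.55
  [11.5→12]: (8.17+7.82)/2 × 0.5 = 3.9975
  Sum = 168.6075 mg/L·hr
k_e = ln2 / t½ = 0.693147 / 7.86 = 0.0882 hr^-1
Extrapolated tail: C_last / k_e = 7.82 / 0.0882 = 88.662
AUC_0→∞ = 168.6075 + 88.662 = 257.2695 mg/L·hr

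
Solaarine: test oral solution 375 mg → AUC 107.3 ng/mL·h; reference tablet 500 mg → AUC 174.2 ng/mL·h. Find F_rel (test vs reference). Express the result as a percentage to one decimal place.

F_rel = (AUC_test/D_test) / (AUC_ref/D_ref)
      = (107.3/375) / (174.2/500)
      = 0.286133 / 0.3484 = 0.8213 = 82.13%

F_rel = 82.1%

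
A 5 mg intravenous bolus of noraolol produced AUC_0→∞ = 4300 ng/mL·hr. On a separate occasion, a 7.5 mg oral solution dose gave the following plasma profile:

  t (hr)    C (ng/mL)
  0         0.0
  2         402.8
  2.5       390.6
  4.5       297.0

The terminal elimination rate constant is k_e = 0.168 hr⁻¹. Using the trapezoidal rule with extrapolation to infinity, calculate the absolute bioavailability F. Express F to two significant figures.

F = 0.47

Trapezoidal AUC_0→4.5 (oral solution):
  [0→2]: (0.0+402.8)/2 × 2 = 402.8
  [2→2.5]: (402.8+390.6)/2 × 0.5 = 198.35
  [2.5→4.5]: (390.6+297.0)/2 × 2 = 687.6
  Sum = 1288.75 ng/mL·hr
Tail: C_last/k_e = 297.0/0.168 = 1767.857
AUC_0→∞ (oral solution) = 1288.75 + 1767.857 = 3056.607 ng/mL·hr
F = (AUC_ev/D_ev)/(AUC_iv/D_iv) = (3056.607/7.5)/(4300/5) = 407.5476/860 = 0.4739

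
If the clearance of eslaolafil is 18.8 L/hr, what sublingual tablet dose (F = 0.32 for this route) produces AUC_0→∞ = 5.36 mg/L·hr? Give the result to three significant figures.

Dose = CL × AUC_0→∞ / F
     = 18.8 × 5.36 / 0.32 = 314.9 mg

Dose = 315 mg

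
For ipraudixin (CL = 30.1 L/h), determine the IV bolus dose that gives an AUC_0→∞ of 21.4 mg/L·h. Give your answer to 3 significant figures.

Dose_iv = CL × AUC_0→∞
     = 30.1 × 21.4 = 644.14 mg

Dose = 644 mg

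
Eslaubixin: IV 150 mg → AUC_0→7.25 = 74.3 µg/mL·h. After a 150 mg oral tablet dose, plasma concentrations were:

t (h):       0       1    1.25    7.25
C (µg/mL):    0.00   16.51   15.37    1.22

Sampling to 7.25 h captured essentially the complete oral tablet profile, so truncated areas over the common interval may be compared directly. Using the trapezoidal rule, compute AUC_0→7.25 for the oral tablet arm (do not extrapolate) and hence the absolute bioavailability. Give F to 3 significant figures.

Trapezoidal AUC_0→7.25 (oral tablet):
  [0→1]: (0.00+16.51)/2 × 1 = 8.255
  [1→1.25]: (16.51+15.37)/2 × 0.25 = 3.985
  [1.25→7.25]: (15.37+1.22)/2 × 6 = 49.77
  Sum = 62.01 µg/mL·h
F = (AUC_ev/D_ev)/(AUC_iv/D_iv) = (62.01/150)/(74.3/150) = 0.4134/0.495333 = 0.8346

F = 0.835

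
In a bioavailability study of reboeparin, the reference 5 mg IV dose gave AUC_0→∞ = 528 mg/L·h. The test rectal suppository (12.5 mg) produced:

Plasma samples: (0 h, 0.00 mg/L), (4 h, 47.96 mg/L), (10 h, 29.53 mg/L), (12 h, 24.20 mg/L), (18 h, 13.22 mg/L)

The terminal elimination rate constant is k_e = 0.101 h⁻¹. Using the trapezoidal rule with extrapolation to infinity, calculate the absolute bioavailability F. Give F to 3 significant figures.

Trapezoidal AUC_0→18 (rectal suppository):
  [0→4]: (0.00+47.96)/2 × 4 = 95.92
  [4→10]: (47.96+29.53)/2 × 6 = 232.47
  [10→12]: (29.53+24.20)/2 × 2 = 53.73
  [12→18]: (24.20+13.22)/2 × 6 = 112.26
  Sum = 494.38 mg/L·h
Tail: C_last/k_e = 13.22/0.101 = 130.891
AUC_0→∞ (rectal suppository) = 494.38 + 130.891 = 625.271 mg/L·h
F = (AUC_ev/D_ev)/(AUC_iv/D_iv) = (625.271/12.5)/(528/5) = 50.02168/105.6 = 0.4737

F = 0.474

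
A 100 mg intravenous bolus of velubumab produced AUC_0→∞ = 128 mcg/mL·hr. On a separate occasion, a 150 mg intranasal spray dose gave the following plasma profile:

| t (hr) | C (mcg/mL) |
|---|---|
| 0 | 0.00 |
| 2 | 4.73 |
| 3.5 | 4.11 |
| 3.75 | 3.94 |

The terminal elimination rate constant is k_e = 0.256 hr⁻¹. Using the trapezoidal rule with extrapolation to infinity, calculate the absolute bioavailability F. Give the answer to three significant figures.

Trapezoidal AUC_0→3.75 (intranasal spray):
  [0→2]: (0.00+4.73)/2 × 2 = 4.73
  [2→3.5]: (4.73+4.11)/2 × 1.5 = 6.63
  [3.5→3.75]: (4.11+3.94)/2 × 0.25 = 1.00625
  Sum = 12.36625 mcg/mL·hr
Tail: C_last/k_e = 3.94/0.256 = 15.391
AUC_0→∞ (intranasal spray) = 12.36625 + 15.391 = 27.75725 mcg/mL·hr
F = (AUC_ev/D_ev)/(AUC_iv/D_iv) = (27.75725/150)/(128/100) = 0.185048/1.28 = 0.1446

F = 0.145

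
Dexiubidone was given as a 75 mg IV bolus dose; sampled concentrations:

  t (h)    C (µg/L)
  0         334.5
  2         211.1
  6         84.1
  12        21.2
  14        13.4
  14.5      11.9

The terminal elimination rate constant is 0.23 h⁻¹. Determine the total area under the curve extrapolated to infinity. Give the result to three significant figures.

AUC = 1540 µg/L·h

Trapezoidal AUC_0→14.5:
  [0→2]: (334.5+211.1)/2 × 2 = 545.6
  [2→6]: (211.1+84.1)/2 × 4 = 590.4
  [6→12]: (84.1+21.2)/2 × 6 = 315.9
  [12→14]: (21.2+13.4)/2 × 2 = 34.6
  [14→14.5]: (13.4+11.9)/2 × 0.5 = 6.325
  Sum = 1492.825 µg/L·h
Extrapolated tail: C_last / k_e = 11.9 / 0.23 = 51.739
AUC_0→∞ = 1492.825 + 51.739 = 1544.564 µg/L·h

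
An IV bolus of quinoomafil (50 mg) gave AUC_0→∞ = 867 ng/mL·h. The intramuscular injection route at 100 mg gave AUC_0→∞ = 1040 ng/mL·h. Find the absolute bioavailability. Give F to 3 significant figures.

F = (AUC_ev / D_ev) / (AUC_iv / D_iv)
  = (1040/100) / (867/50)
  = 10.4 / 17.34 = 0.5998

F = 0.600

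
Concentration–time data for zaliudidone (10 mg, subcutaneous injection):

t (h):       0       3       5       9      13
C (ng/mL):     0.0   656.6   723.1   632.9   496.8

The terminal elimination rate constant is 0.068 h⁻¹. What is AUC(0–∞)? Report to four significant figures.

Trapezoidal AUC_0→13:
  [0→3]: (0.0+656.6)/2 × 3 = 984.9
  [3→5]: (656.6+723.1)/2 × 2 = 1379.7
  [5→9]: (723.1+632.9)/2 × 4 = 2712.0
  [9→13]: (632.9+496.8)/2 × 4 = 2259.4
  Sum = 7336.0 ng/mL·h
Extrapolated tail: C_last / k_e = 496.8 / 0.068 = 7305.882
AUC_0→∞ = 7336.0 + 7305.882 = 14641.882 ng/mL·h

AUC = 14640 ng/mL·h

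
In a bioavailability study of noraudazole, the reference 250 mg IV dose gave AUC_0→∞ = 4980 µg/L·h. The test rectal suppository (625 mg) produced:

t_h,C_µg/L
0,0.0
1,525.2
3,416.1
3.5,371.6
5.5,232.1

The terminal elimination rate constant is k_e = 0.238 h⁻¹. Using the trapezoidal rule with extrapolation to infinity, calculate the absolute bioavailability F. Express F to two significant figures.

Trapezoidal AUC_0→5.5 (rectal suppository):
  [0→1]: (0.0+525.2)/2 × 1 = 262.6
  [1→3]: (525.2+416.1)/2 × 2 = 941.3
  [3→3.5]: (416.1+371.6)/2 × 0.5 = 196.925
  [3.5→5.5]: (371.6+232.1)/2 × 2 = 603.7
  Sum = 2004.525 µg/L·h
Tail: C_last/k_e = 232.1/0.238 = 975.210
AUC_0→∞ (rectal suppository) = 2004.525 + 975.210 = 2979.735 µg/L·h
F = (AUC_ev/D_ev)/(AUC_iv/D_iv) = (2979.735/625)/(4980/250) = 4.767576/19.92 = 0.2393

F = 0.24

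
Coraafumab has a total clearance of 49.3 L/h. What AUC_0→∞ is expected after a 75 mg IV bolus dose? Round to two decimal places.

AUC = 1.52 mg/L·h

AUC_0→∞ = Dose_iv / CL
        = 75 / 49.3 = 1.5213 mg/L·h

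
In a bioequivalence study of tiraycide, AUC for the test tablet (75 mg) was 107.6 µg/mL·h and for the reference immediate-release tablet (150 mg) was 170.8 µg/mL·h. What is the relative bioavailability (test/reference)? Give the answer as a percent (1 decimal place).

F_rel = 126.0%

F_rel = (AUC_test/D_test) / (AUC_ref/D_ref)
      = (107.6/75) / (170.8/150)
      = 1.43467 / 1.13867 = 1.2600 = 126.00%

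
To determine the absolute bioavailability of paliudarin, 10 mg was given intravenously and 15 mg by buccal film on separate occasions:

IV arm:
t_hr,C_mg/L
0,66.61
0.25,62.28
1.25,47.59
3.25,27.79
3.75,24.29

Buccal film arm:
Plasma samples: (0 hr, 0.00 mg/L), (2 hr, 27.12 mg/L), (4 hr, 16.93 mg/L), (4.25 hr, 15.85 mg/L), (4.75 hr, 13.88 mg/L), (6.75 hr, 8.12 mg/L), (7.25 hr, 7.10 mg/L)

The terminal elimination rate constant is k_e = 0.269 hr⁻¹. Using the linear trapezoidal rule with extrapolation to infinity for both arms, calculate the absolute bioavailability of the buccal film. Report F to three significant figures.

F = 0.360

Trapezoidal AUC_0→3.75 (IV):
  [0→0.25]: (66.61+62.28)/2 × 0.25 = 16.11125
  [0.25→1.25]: (62.28+47.59)/2 × 1 = 54.935
  [1.25→3.25]: (47.59+27.79)/2 × 2 = 75.38
  [3.25→3.75]: (27.79+24.29)/2 × 0.5 = 13.02
  Sum = 159.44625 mg/L·hr
IV tail: 24.29/0.269 = 90.297; AUC_iv,0→∞ = 159.44625 + 90.297 = 249.74325 mg/L·hr
Trapezoidal AUC_0→7.25 (buccal film):
  [0→2]: (0.00+27.12)/2 × 2 = 27.12
  [2→4]: (27.12+16.93)/2 × 2 = 44.05
  [4→4.25]: (16.93+15.85)/2 × 0.25 = 4.0975
  [4.25→4.75]: (15.85+13.88)/2 × 0.5 = 7.4325
  [4.75→6.75]: (13.88+8.12)/2 × 2 = 22.0
  [6.75→7.25]: (8.12+7.10)/2 × 0.5 = 3.805
  Sum = 108.505 mg/L·hr
buccal film tail: 7.10/0.269 = 26.394; AUC_ev,0→∞ = 108.505 + 26.394 = 134.899 mg/L·hr
F = (AUC_ev/D_ev)/(AUC_iv/D_iv) = (134.899/15)/(249.74325/10) = 8.99327/24.974325 = 0.3601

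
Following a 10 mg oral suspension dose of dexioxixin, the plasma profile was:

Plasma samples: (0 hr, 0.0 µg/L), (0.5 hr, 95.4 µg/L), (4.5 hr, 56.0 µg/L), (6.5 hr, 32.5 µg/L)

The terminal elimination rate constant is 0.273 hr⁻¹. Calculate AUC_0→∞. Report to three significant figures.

AUC = 534 µg/L·hr

Trapezoidal AUC_0→6.5:
  [0→0.5]: (0.0+95.4)/2 × 0.5 = 23.85
  [0.5→4.5]: (95.4+56.0)/2 × 4 = 302.8
  [4.5→6.5]: (56.0+32.5)/2 × 2 = 88.5
  Sum = 415.15 µg/L·hr
Extrapolated tail: C_last / k_e = 32.5 / 0.273 = 119.048
AUC_0→∞ = 415.15 + 119.048 = 534.198 µg/L·hr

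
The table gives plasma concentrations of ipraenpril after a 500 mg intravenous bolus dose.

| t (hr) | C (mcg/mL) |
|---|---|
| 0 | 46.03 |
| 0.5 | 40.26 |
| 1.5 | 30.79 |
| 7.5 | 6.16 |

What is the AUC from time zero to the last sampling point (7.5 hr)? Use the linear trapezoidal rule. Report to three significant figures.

Trapezoidal AUC_0→7.5:
  [0→0.5]: (46.03+40.26)/2 × 0.5 = 21.5725
  [0.5→1.5]: (40.26+30.79)/2 × 1 = 35.525
  [1.5→7.5]: (30.79+6.16)/2 × 6 = 110.85
  Sum = 167.9475 mcg/mL·hr

AUC = 168 mcg/mL·hr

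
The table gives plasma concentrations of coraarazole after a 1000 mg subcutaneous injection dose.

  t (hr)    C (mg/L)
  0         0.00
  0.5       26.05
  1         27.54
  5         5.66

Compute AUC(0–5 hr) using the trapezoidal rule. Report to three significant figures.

AUC = 86.3 mg/L·hr

Trapezoidal AUC_0→5:
  [0→0.5]: (0.00+26.05)/2 × 0.5 = 6.5125
  [0.5→1]: (26.05+27.54)/2 × 0.5 = 13.3975
  [1→5]: (27.54+5.66)/2 × 4 = 66.4
  Sum = 86.31 mg/L·hr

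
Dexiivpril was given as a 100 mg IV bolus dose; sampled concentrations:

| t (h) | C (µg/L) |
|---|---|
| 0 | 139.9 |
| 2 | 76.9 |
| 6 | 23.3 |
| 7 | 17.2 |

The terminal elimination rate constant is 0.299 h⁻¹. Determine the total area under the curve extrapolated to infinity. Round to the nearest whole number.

Trapezoidal AUC_0→7:
  [0→2]: (139.9+76.9)/2 × 2 = 216.8
  [2→6]: (76.9+23.3)/2 × 4 = 200.4
  [6→7]: (23.3+17.2)/2 × 1 = 20.25
  Sum = 437.45 µg/L·h
Extrapolated tail: C_last / k_e = 17.2 / 0.299 = 57.525
AUC_0→∞ = 437.45 + 57.525 = 494.975 µg/L·h

AUC = 495 µg/L·h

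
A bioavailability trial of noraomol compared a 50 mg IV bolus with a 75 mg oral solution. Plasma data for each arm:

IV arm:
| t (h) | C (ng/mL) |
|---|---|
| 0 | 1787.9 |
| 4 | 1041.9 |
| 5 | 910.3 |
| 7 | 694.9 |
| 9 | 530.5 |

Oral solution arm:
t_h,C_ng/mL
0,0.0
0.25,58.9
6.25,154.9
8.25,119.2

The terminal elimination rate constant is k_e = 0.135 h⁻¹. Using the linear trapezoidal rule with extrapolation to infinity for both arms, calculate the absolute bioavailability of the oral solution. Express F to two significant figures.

Trapezoidal AUC_0→9 (IV):
  [0→4]: (1787.9+1041.9)/2 × 4 = 5659.6
  [4→5]: (1041.9+910.3)/2 × 1 = 976.1
  [5→7]: (910.3+694.9)/2 × 2 = 1605.2
  [7→9]: (694.9+530.5)/2 × 2 = 1225.4
  Sum = 9466.3 ng/mL·h
IV tail: 530.5/0.135 = 3929.630; AUC_iv,0→∞ = 9466.3 + 3929.630 = 13395.93 ng/mL·h
Trapezoidal AUC_0→8.25 (oral solution):
  [0→0.25]: (0.0+58.9)/2 × 0.25 = 7.3625
  [0.25→6.25]: (58.9+154.9)/2 × 6 = 641.4
  [6.25→8.25]: (154.9+119.2)/2 × 2 = 274.1
  Sum = 922.8625 ng/mL·h
oral solution tail: 119.2/0.135 = 882.963; AUC_ev,0→∞ = 922.8625 + 882.963 = 1805.8255 ng/mL·h
F = (AUC_ev/D_ev)/(AUC_iv/D_iv) = (1805.8255/75)/(13395.93/50) = 24.0777/267.9186 = 0.0899

F = 0.090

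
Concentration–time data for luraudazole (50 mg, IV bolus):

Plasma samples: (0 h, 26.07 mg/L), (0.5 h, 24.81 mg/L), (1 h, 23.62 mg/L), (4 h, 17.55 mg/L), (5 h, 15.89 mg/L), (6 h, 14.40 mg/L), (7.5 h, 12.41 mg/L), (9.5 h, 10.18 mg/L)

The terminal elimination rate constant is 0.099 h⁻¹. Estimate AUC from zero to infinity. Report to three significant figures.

AUC = 264 mg/L·h

Trapezoidal AUC_0→9.5:
  [0→0.5]: (26.07+24.81)/2 × 0.5 = 12.72
  [0.5→1]: (24.81+23.62)/2 × 0.5 = 12.1075
  [1→4]: (23.62+17.55)/2 × 3 = 61.755
  [4→5]: (17.55+15.89)/2 × 1 = 16.72
  [5→6]: (15.89+14.40)/2 × 1 = 15.145
  [6→7.5]: (14.40+12.41)/2 × 1.5 = 20.1075
  [7.5→9.5]: (12.41+10.18)/2 × 2 = 22.59
  Sum = 161.145 mg/L·h
Extrapolated tail: C_last / k_e = 10.18 / 0.099 = 102.828
AUC_0→∞ = 161.145 + 102.828 = 263.973 mg/L·h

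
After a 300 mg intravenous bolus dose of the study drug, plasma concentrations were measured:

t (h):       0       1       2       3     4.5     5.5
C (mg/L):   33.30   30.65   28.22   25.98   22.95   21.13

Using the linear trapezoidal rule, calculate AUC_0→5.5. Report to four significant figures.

AUC = 147.2 mg/L·h

Trapezoidal AUC_0→5.5:
  [0→1]: (33.30+30.65)/2 × 1 = 31.975
  [1→2]: (30.65+28.22)/2 × 1 = 29.435
  [2→3]: (28.22+25.98)/2 × 1 = 27.1
  [3→4.5]: (25.98+22.95)/2 × 1.5 = 36.6975
  [4.5→5.5]: (22.95+21.13)/2 × 1 = 22.04
  Sum = 147.2475 mg/L·h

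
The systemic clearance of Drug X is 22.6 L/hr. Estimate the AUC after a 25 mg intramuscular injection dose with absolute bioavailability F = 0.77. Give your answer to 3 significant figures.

AUC_0→∞ = F × Dose / CL
        = 0.77 × 25 / 22.6 = 0.85177 mg/L·hr

AUC = 0.852 mg/L·hr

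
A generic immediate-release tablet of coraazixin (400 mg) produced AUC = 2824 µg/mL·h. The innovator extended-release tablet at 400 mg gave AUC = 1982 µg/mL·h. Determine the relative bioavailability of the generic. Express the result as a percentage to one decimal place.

F_rel = 142.5%

F_rel = (AUC_test/D_test) / (AUC_ref/D_ref)
      = (2824/400) / (1982/400)
      = 7.06 / 4.955 = 1.4248 = 142.48%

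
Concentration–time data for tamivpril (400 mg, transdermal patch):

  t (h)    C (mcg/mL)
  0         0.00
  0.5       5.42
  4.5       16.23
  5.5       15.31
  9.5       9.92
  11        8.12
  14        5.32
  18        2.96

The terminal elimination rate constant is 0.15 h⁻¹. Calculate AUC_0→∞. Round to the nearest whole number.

AUC = 181 mcg/mL·h

Trapezoidal AUC_0→18:
  [0→0.5]: (0.00+5.42)/2 × 0.5 = 1.355
  [0.5→4.5]: (5.42+16.23)/2 × 4 = 43.3
  [4.5→5.5]: (16.23+15.31)/2 × 1 = 15.77
  [5.5→9.5]: (15.31+9.92)/2 × 4 = 50.46
  [9.5→11]: (9.92+8.12)/2 × 1.5 = 13.53
  [11→14]: (8.12+5.32)/2 × 3 = 20.16
  [14→18]: (5.32+2.96)/2 × 4 = 16.56
  Sum = 161.135 mcg/mL·h
Extrapolated tail: C_last / k_e = 2.96 / 0.15 = 19.733
AUC_0→∞ = 161.135 + 19.733 = 180.868 mcg/mL·h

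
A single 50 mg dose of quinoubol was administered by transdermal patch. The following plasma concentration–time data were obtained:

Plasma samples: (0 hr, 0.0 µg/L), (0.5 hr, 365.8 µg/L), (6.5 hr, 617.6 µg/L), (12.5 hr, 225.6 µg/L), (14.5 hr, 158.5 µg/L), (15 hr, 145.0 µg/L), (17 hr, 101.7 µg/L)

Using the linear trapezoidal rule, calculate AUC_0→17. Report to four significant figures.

Trapezoidal AUC_0→17:
  [0→0.5]: (0.0+365.8)/2 × 0.5 = 91.45
  [0.5→6.5]: (365.8+617.6)/2 × 6 = 2950.2
  [6.5→12.5]: (617.6+225.6)/2 × 6 = 2529.6
  [12.5→14.5]: (225.6+158.5)/2 × 2 = 384.1
  [14.5→15]: (158.5+145.0)/2 × 0.5 = 75.875
  [15→17]: (145.0+101.7)/2 × 2 = 246.7
  Sum = 6277.925 µg/L·hr

AUC = 6278 µg/L·hr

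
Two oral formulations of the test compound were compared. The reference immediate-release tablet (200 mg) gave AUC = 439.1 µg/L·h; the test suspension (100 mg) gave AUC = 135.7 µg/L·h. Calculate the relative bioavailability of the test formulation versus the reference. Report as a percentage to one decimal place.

F_rel = (AUC_test/D_test) / (AUC_ref/D_ref)
      = (135.7/100) / (439.1/200)
      = 1.357 / 2.1955 = 0.6181 = 61.81%

F_rel = 61.8%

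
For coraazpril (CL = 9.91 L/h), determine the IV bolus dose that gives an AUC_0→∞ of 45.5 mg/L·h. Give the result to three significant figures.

Dose_iv = CL × AUC_0→∞
     = 9.91 × 45.5 = 450.905 mg

Dose = 451 mg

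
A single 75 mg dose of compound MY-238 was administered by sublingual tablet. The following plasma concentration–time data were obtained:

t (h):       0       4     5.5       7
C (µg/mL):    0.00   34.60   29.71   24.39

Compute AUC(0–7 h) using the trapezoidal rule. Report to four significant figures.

Trapezoidal AUC_0→7:
  [0→4]: (0.00+34.60)/2 × 4 = 69.2
  [4→5.5]: (34.60+29.71)/2 × 1.5 = 48.2325
  [5.5→7]: (29.71+24.39)/2 × 1.5 = 40.575
  Sum = 158.0075 µg/mL·h

AUC = 158.0 µg/mL·h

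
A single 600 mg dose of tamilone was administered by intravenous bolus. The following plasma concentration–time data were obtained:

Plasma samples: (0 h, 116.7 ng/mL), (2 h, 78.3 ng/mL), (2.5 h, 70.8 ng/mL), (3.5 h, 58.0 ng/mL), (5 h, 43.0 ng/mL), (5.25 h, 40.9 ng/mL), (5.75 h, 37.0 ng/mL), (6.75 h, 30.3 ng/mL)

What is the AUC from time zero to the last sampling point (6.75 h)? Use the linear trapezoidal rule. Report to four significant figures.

AUC = 436.0 ng/mL·h

Trapezoidal AUC_0→6.75:
  [0→2]: (116.7+78.3)/2 × 2 = 195.0
  [2→2.5]: (78.3+70.8)/2 × 0.5 = 37.275
  [2.5→3.5]: (70.8+58.0)/2 × 1 = 64.4
  [3.5→5]: (58.0+43.0)/2 × 1.5 = 75.75
  [5→5.25]: (43.0+40.9)/2 × 0.25 = 10.4875
  [5.25→5.75]: (40.9+37.0)/2 × 0.5 = 19.475
  [5.75→6.75]: (37.0+30.3)/2 × 1 = 33.65
  Sum = 436.0375 ng/mL·h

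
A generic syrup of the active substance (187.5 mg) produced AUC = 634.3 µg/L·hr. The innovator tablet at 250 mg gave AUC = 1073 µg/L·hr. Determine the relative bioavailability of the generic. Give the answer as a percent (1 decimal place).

F_rel = (AUC_test/D_test) / (AUC_ref/D_ref)
      = (634.3/187.5) / (1073/250)
      = 3.38293 / 4.292 = 0.7882 = 78.82%

F_rel = 78.8%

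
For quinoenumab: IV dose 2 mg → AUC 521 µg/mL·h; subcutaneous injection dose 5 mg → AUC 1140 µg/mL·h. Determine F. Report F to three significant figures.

F = (AUC_ev / D_ev) / (AUC_iv / D_iv)
  = (1140/5) / (521/2)
  = 228 / 260.5 = 0.8752

F = 0.875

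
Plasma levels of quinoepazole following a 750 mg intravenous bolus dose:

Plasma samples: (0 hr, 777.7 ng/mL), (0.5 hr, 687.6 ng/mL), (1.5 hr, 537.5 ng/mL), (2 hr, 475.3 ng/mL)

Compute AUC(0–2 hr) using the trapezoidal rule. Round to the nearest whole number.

Trapezoidal AUC_0→2:
  [0→0.5]: (777.7+687.6)/2 × 0.5 = 366.325
  [0.5→1.5]: (687.6+537.5)/2 × 1 = 612.55
  [1.5→2]: (537.5+475.3)/2 × 0.5 = 253.2
  Sum = 1232.075 ng/mL·hr

AUC = 1232 ng/mL·hr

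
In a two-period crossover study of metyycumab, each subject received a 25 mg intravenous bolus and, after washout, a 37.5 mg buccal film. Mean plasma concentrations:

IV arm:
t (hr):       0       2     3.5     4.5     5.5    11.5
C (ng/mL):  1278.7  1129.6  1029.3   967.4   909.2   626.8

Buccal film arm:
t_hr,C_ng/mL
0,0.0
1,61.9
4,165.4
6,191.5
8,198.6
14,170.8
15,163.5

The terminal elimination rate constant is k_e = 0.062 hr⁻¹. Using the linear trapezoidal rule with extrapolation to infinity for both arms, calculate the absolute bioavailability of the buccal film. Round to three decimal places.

Trapezoidal AUC_0→11.5 (IV):
  [0→2]: (1278.7+1129.6)/2 × 2 = 2408.3
  [2→3.5]: (1129.6+1029.3)/2 × 1.5 = 1619.175
  [3.5→4.5]: (1029.3+967.4)/2 × 1 = 998.35
  [4.5→5.5]: (967.4+909.2)/2 × 1 = 938.3
  [5.5→11.5]: (909.2+626.8)/2 × 6 = 4608.0
  Sum = 10572.125 ng/mL·hr
IV tail: 626.8/0.062 = 10109.677; AUC_iv,0→∞ = 10572.125 + 10109.677 = 20681.802 ng/mL·hr
Trapezoidal AUC_0→15 (buccal film):
  [0→1]: (0.0+61.9)/2 × 1 = 30.95
  [1→4]: (61.9+165.4)/2 × 3 = 340.95
  [4→6]: (165.4+191.5)/2 × 2 = 356.9
  [6→8]: (191.5+198.6)/2 × 2 = 390.1
  [8→14]: (198.6+170.8)/2 × 6 = 1108.2
  [14→15]: (170.8+163.5)/2 × 1 = 167.15
  Sum = 2394.25 ng/mL·hr
buccal film tail: 163.5/0.062 = 2637.097; AUC_ev,0→∞ = 2394.25 + 2637.097 = 5031.347 ng/mL·hr
F = (AUC_ev/D_ev)/(AUC_iv/D_iv) = (5031.347/37.5)/(20681.802/25) = 134.169/827.27208 = 0.1622

F = 0.162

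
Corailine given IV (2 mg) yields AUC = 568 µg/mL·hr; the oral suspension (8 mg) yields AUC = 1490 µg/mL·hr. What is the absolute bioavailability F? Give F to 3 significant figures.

F = (AUC_ev / D_ev) / (AUC_iv / D_iv)
  = (1490/8) / (568/2)
  = 186.25 / 284 = 0.6558

F = 0.656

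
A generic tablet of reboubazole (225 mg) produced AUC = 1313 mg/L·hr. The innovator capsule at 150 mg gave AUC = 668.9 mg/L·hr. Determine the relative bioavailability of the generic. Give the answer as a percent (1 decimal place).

F_rel = (AUC_test/D_test) / (AUC_ref/D_ref)
      = (1313/225) / (668.9/150)
      = 5.83556 / 4.45933 = 1.3086 = 130.86%

F_rel = 130.9%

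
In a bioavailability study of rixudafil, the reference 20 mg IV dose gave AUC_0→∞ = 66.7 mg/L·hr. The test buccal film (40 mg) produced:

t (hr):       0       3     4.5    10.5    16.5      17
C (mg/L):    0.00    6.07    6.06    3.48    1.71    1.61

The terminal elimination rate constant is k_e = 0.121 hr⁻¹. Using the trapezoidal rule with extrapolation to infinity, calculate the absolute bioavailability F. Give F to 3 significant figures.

F = 0.574

Trapezoidal AUC_0→17 (buccal film):
  [0→3]: (0.00+6.07)/2 × 3 = 9.105
  [3→4.5]: (6.07+6.06)/2 × 1.5 = 9.0975
  [4.5→10.5]: (6.06+3.48)/2 × 6 = 28.62
  [10.5→16.5]: (3.48+1.71)/2 × 6 = 15.57
  [16.5→17]: (1.71+1.61)/2 × 0.5 = 0.83
  Sum = 63.2225 mg/L·hr
Tail: C_last/k_e = 1.61/0.121 = 13.306
AUC_0→∞ (buccal film) = 63.2225 + 13.306 = 76.5285 mg/L·hr
F = (AUC_ev/D_ev)/(AUC_iv/D_iv) = (76.5285/40)/(66.7/20) = 1.9132125/3.335 = 0.5737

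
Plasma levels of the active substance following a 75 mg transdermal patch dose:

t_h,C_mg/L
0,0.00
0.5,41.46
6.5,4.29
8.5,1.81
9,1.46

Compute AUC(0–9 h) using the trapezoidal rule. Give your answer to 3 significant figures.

AUC = 155 mg/L·h

Trapezoidal AUC_0→9:
  [0→0.5]: (0.00+41.46)/2 × 0.5 = 10.365
  [0.5→6.5]: (41.46+4.29)/2 × 6 = 137.25
  [6.5→8.5]: (4.29+1.81)/2 × 2 = 6.1
  [8.5→9]: (1.81+1.46)/2 × 0.5 = 0.8175
  Sum = 154.5325 mg/L·h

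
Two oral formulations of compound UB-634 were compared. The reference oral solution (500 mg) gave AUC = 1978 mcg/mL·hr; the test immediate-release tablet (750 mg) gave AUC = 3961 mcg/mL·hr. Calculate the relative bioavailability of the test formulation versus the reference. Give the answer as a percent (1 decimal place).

F_rel = 133.5%

F_rel = (AUC_test/D_test) / (AUC_ref/D_ref)
      = (3961/750) / (1978/500)
      = 5.28133 / 3.956 = 1.3350 = 133.50%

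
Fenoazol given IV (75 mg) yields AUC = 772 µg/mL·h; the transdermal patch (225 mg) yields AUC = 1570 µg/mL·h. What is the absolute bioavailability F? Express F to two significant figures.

F = 0.68

F = (AUC_ev / D_ev) / (AUC_iv / D_iv)
  = (1570/225) / (772/75)
  = 6.97778 / 10.2933 = 0.6779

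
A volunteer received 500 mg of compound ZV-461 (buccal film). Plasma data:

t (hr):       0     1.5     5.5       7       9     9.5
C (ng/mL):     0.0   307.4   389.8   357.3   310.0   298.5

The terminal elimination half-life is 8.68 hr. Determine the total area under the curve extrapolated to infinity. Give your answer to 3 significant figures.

Trapezoidal AUC_0→9.5:
  [0→1.5]: (0.0+307.4)/2 × 1.5 = 230.55
  [1.5→5.5]: (307.4+389.8)/2 × 4 = 1394.4
  [5.5→7]: (389.8+357.3)/2 × 1.5 = 560.325
  [7→9]: (357.3+310.0)/2 × 2 = 667.3
  [9→9.5]: (310.0+298.5)/2 × 0.5 = 152.125
  Sum = 3004.7 ng/mL·hr
k_e = ln2 / t½ = 0.693147 / 8.68 = 0.0799 hr^-1
Extrapolated tail: C_last / k_e = 298.5 / 0.0799 = 3735.920
AUC_0→∞ = 3004.7 + 3735.920 = 6740.62 ng/mL·hr

AUC = 6740 ng/mL·hr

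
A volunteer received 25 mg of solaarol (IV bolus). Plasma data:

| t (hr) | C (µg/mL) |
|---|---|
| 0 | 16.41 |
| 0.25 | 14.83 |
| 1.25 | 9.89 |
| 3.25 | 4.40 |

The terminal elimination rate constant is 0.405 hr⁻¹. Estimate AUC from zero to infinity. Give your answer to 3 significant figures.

AUC = 41.4 µg/mL·hr

Trapezoidal AUC_0→3.25:
  [0→0.25]: (16.41+14.83)/2 × 0.25 = 3.905
  [0.25→1.25]: (14.83+9.89)/2 × 1 = 12.36
  [1.25→3.25]: (9.89+4.40)/2 × 2 = 14.29
  Sum = 30.555 µg/mL·hr
Extrapolated tail: C_last / k_e = 4.40 / 0.405 = 10.864
AUC_0→∞ = 30.555 + 10.864 = 41.419 µg/mL·hr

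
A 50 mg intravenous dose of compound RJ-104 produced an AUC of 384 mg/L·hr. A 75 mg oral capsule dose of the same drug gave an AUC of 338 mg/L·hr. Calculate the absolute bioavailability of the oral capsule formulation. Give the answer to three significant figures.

F = 0.587

F = (AUC_ev / D_ev) / (AUC_iv / D_iv)
  = (338/75) / (384/50)
  = 4.50667 / 7.68 = 0.5868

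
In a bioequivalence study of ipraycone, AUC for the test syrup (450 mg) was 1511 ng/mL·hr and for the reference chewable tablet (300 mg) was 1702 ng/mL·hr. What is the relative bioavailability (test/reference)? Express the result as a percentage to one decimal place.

F_rel = 59.2%

F_rel = (AUC_test/D_test) / (AUC_ref/D_ref)
      = (1511/450) / (1702/300)
      = 3.35778 / 5.67333 = 0.5919 = 59.19%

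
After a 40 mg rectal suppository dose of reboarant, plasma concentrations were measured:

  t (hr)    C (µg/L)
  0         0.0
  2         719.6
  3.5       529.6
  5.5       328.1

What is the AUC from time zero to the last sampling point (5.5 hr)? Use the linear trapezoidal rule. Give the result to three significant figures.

AUC = 2510 µg/L·hr

Trapezoidal AUC_0→5.5:
  [0→2]: (0.0+719.6)/2 × 2 = 719.6
  [2→3.5]: (719.6+529.6)/2 × 1.5 = 936.9
  [3.5→5.5]: (529.6+328.1)/2 × 2 = 857.7
  Sum = 2514.2 µg/L·hr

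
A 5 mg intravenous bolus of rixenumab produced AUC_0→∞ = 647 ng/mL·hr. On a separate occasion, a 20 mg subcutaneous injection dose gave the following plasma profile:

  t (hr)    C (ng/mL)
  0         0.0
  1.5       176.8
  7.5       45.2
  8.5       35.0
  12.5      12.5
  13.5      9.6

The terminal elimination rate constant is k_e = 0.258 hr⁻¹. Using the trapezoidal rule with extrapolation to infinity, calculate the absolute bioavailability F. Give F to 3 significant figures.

Trapezoidal AUC_0→13.5 (subcutaneous injection):
  [0→1.5]: (0.0+176.8)/2 × 1.5 = 132.6
  [1.5→7.5]: (176.8+45.2)/2 × 6 = 666.0
  [7.5→8.5]: (45.2+35.0)/2 × 1 = 40.1
  [8.5→12.5]: (35.0+12.5)/2 × 4 = 95.0
  [12.5→13.5]: (12.5+9.6)/2 × 1 = 11.05
  Sum = 944.75 ng/mL·hr
Tail: C_last/k_e = 9.6/0.258 = 37.209
AUC_0→∞ (subcutaneous injection) = 944.75 + 37.209 = 981.959 ng/mL·hr
F = (AUC_ev/D_ev)/(AUC_iv/D_iv) = (981.959/20)/(647/5) = 49.09795/129.4 = 0.3794

F = 0.379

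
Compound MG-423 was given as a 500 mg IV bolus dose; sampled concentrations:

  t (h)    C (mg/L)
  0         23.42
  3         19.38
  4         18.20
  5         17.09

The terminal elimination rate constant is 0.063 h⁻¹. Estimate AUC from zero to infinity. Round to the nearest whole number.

Trapezoidal AUC_0→5:
  [0→3]: (23.42+19.38)/2 × 3 = 64.2
  [3→4]: (19.38+18.20)/2 × 1 = 18.79
  [4→5]: (18.20+17.09)/2 × 1 = 17.645
  Sum = 100.635 mg/L·h
Extrapolated tail: C_last / k_e = 17.09 / 0.063 = 271.270
AUC_0→∞ = 100.635 + 271.270 = 371.905 mg/L·h

AUC = 372 mg/L·h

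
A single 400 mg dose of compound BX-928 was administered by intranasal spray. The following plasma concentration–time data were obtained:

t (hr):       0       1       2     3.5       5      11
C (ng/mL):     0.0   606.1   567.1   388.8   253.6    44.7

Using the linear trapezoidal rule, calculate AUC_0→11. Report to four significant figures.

Trapezoidal AUC_0→11:
  [0→1]: (0.0+606.1)/2 × 1 = 303.05
  [1→2]: (606.1+567.1)/2 × 1 = 586.6
  [2→3.5]: (567.1+388.8)/2 × 1.5 = 716.925
  [3.5→5]: (388.8+253.6)/2 × 1.5 = 481.8
  [5→11]: (253.6+44.7)/2 × 6 = 894.9
  Sum = 2983.275 ng/mL·hr

AUC = 2983 ng/mL·hr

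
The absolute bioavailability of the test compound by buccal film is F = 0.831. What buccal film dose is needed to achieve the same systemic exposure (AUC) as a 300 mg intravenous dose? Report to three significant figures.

For equal systemic exposure: F × D_ev = D_iv
D_ev = D_iv / F = 300 / 0.831 = 361.011 mg

D_buccal = 361 mg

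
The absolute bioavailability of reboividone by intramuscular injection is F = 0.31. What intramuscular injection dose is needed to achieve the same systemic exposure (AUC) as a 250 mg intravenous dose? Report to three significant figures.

D_intramuscular = 806 mg

For equal systemic exposure: F × D_ev = D_iv
D_ev = D_iv / F = 250 / 0.31 = 806.452 mg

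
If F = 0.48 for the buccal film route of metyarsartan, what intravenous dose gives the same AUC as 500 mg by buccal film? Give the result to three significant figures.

D_iv = 240 mg

Systemic exposure from an extravascular dose = F × D_ev, so the equivalent IV dose is F × D_ev.
D_iv = F × D_ev = 0.48 × 500 = 240 mg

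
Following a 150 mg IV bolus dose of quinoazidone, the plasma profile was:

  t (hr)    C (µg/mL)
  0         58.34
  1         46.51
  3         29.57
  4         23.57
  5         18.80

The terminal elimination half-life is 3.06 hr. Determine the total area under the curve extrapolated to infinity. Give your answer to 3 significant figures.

Trapezoidal AUC_0→5:
  [0→1]: (58.34+46.51)/2 × 1 = 52.425
  [1→3]: (46.51+29.57)/2 × 2 = 76.08
  [3→4]: (29.57+23.57)/2 × 1 = 26.57
  [4→5]: (23.57+18.80)/2 × 1 = 21.185
  Sum = 176.26 µg/mL·hr
k_e = ln2 / t½ = 0.693147 / 3.06 = 0.2265 hr^-1
Extrapolated tail: C_last / k_e = 18.80 / 0.2265 = 83.002
AUC_0→∞ = 176.26 + 83.002 = 259.262 µg/mL·hr

AUC = 259 µg/mL·hr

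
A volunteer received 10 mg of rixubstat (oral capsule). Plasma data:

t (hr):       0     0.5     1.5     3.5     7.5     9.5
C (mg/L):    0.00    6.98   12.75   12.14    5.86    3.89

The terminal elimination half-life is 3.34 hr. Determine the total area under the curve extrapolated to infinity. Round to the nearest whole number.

Trapezoidal AUC_0→9.5:
  [0→0.5]: (0.00+6.98)/2 × 0.5 = 1.745
  [0.5→1.5]: (6.98+12.75)/2 × 1 = 9.865
  [1.5→3.5]: (12.75+12.14)/2 × 2 = 24.89
  [3.5→7.5]: (12.14+5.86)/2 × 4 = 36.0
  [7.5→9.5]: (5.86+3.89)/2 × 2 = 9.75
  Sum = 82.25 mg/L·hr
k_e = ln2 / t½ = 0.693147 / 3.34 = 0.2075 hr^-1
Extrapolated tail: C_last / k_e = 3.89 / 0.2075 = 18.747
AUC_0→∞ = 82.25 + 18.747 = 100.997 mg/L·hr

AUC = 101 mg/L·hr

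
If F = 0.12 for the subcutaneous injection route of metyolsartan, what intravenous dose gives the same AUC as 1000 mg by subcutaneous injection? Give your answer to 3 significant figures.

D_iv = 120 mg

Systemic exposure from an extravascular dose = F × D_ev, so the equivalent IV dose is F × D_ev.
D_iv = F × D_ev = 0.12 × 1000 = 120 mg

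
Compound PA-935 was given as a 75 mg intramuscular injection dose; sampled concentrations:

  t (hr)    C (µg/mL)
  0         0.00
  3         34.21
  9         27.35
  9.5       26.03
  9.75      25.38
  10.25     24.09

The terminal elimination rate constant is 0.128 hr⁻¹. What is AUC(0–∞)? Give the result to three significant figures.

AUC = 456 µg/mL·hr

Trapezoidal AUC_0→10.25:
  [0→3]: (0.00+34.21)/2 × 3 = 51.315
  [3→9]: (34.21+27.35)/2 × 6 = 184.68
  [9→9.5]: (27.35+26.03)/2 × 0.5 = 13.345
  [9.5→9.75]: (26.03+25.38)/2 × 0.25 = 6.42625
  [9.75→10.25]: (25.38+24.09)/2 × 0.5 = 12.3675
  Sum = 268.13375 µg/mL·hr
Extrapolated tail: C_last / k_e = 24.09 / 0.128 = 188.203
AUC_0→∞ = 268.13375 + 188.203 = 456.33675 µg/mL·hr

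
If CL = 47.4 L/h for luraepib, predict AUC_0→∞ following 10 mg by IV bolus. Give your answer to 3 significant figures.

AUC = 0.211 mg/L·h

AUC_0→∞ = Dose_iv / CL
        = 10 / 47.4 = 0.21097 mg/L·h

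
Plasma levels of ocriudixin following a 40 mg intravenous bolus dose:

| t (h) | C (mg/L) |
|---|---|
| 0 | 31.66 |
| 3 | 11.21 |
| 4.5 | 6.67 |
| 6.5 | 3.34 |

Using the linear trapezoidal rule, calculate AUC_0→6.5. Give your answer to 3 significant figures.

Trapezoidal AUC_0→6.5:
  [0→3]: (31.66+11.21)/2 × 3 = 64.305
  [3→4.5]: (11.21+6.67)/2 × 1.5 = 13.41
  [4.5→6.5]: (6.67+3.34)/2 × 2 = 10.01
  Sum = 87.725 mg/L·h

AUC = 87.7 mg/L·h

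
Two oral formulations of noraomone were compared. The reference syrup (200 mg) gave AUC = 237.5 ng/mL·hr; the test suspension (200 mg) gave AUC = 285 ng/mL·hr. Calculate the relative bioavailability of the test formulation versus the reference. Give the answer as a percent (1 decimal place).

F_rel = 120.0%

F_rel = (AUC_test/D_test) / (AUC_ref/D_ref)
      = (285/200) / (237.5/200)
      = 1.425 / 1.1875 = 1.2000 = 120.00%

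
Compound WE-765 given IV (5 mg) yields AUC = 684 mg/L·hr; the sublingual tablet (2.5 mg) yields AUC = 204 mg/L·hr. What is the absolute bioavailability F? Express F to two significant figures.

F = 0.60

F = (AUC_ev / D_ev) / (AUC_iv / D_iv)
  = (204/2.5) / (684/5)
  = 81.6 / 136.8 = 0.5965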